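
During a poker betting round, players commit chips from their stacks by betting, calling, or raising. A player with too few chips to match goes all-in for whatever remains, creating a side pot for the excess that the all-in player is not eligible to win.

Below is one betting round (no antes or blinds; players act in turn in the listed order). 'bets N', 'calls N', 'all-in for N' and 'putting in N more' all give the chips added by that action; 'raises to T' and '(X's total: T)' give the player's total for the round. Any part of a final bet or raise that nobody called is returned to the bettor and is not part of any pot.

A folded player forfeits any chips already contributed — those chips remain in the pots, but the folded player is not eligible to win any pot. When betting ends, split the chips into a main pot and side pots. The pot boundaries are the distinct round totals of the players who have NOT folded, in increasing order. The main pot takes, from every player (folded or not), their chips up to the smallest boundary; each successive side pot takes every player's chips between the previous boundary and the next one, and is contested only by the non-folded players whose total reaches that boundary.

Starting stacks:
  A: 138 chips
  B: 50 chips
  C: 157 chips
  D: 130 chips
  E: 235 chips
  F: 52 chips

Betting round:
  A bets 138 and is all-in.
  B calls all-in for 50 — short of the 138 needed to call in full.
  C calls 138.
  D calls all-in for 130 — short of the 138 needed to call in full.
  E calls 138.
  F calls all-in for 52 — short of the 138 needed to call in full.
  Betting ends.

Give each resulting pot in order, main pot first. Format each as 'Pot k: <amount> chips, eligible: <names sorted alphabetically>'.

Contributions: A=138, B=50, C=138, D=130, E=138, F=52
Pot levels (distinct totals of non-folded players): 50, 52, 130, 138
Layer 1-50: 50 each from A, B, C, D, E, F = 50*6 = 300 chips; eligible A, B, C, D, E, F
Layer 51-52: 2 each from A, C, D, E, F = 2*5 = 10 chips; eligible A, C, D, E, F
Layer 53-130: 78 each from A, C, D, E = 78*4 = 312 chips; eligible A, C, D, E
Layer 131-138: 8 each from A, C, E = 8*3 = 24 chips; eligible A, C, E

Pot 1: 300 chips, eligible: A, B, C, D, E, F
Pot 2: 10 chips, eligible: A, C, D, E, F
Pot 3: 312 chips, eligible: A, C, D, E
Pot 4: 24 chips, eligible: A, C, E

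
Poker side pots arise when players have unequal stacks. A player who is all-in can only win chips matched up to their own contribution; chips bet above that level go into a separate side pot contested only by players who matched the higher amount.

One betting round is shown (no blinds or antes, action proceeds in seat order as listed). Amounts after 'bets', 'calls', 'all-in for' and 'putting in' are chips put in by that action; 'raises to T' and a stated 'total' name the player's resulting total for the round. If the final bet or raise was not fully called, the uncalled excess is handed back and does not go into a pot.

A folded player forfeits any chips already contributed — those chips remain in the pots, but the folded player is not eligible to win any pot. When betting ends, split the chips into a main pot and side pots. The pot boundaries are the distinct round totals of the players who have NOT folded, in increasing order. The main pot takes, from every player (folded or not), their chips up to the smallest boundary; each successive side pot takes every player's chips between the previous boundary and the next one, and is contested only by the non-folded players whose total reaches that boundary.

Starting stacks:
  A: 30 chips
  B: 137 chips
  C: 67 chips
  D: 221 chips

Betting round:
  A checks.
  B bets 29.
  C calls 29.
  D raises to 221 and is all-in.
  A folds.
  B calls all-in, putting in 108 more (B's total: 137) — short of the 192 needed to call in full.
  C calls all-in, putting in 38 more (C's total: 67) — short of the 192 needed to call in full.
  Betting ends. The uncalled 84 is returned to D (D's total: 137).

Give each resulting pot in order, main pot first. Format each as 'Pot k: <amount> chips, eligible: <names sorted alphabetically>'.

Pot 1: 201 chips, eligible: B, C, D
Pot 2: 140 chips, eligible: B, D

Derivation:
Contributions (after 84 returned to D): B=137, C=67, D=137
Folded: A
Pot levels (distinct totals of non-folded players): 67, 137
Layer 1-67: 67 each from B, C, D = 67*3 = 201 chips; eligible B, C, D
Layer 68-137: 70 each from B, D = 70*2 = 140 chips; eligible B, D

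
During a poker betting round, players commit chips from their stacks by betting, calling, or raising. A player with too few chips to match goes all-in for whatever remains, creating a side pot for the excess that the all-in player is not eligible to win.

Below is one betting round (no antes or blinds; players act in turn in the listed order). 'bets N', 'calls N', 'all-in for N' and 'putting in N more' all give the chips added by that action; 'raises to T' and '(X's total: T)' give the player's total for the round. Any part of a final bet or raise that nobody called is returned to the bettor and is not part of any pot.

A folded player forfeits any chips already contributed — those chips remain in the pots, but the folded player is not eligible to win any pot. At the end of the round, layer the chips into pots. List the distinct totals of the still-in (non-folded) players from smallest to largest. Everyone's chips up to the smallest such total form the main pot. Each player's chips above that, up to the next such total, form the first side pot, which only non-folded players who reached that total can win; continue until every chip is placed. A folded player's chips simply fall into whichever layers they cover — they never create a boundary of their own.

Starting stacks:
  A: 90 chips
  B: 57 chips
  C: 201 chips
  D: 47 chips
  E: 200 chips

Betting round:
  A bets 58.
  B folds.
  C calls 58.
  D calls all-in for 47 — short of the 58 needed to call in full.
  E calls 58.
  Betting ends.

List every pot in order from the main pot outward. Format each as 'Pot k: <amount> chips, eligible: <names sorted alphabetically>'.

Pot 1: 188 chips, eligible: A, C, D, E
Pot 2: 33 chips, eligible: A, C, E

Derivation:
Contributions: A=58, C=58, D=47, E=58
Folded: B
Pot levels (distinct totals of non-folded players): 47, 58
Layer 1-47: 47 each from A, C, D, E = 47*4 = 188 chips; eligible A, C, D, E
Layer 48-58: 11 each from A, C, E = 11*3 = 33 chips; eligible A, C, E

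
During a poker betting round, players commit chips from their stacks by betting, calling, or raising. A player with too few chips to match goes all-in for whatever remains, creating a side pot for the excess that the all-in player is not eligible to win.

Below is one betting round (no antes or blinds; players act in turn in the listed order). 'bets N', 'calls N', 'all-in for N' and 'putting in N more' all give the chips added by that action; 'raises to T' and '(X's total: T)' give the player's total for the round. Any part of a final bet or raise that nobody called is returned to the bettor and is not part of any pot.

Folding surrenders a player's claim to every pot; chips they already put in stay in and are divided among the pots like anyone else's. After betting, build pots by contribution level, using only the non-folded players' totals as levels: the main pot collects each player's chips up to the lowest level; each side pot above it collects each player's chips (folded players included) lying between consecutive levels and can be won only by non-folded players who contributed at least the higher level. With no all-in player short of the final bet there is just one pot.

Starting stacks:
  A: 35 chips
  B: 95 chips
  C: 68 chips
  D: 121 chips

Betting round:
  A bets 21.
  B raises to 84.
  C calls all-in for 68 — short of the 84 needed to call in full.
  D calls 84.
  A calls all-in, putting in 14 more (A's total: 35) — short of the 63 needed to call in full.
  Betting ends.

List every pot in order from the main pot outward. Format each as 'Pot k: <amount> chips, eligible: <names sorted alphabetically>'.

Pot 1: 140 chips, eligible: A, B, C, D
Pot 2: 99 chips, eligible: B, C, D
Pot 3: 32 chips, eligible: B, D

Derivation:
Contributions: A=35, B=84, C=68, D=84
Pot levels (distinct totals of non-folded players): 35, 68, 84
Layer 1-35: 35 each from A, B, C, D = 35*4 = 140 chips; eligible A, B, C, D
Layer 36-68: 33 each from B, C, D = 33*3 = 99 chips; eligible B, C, D
Layer 69-84: 16 each from B, D = 16*2 = 32 chips; eligible B, D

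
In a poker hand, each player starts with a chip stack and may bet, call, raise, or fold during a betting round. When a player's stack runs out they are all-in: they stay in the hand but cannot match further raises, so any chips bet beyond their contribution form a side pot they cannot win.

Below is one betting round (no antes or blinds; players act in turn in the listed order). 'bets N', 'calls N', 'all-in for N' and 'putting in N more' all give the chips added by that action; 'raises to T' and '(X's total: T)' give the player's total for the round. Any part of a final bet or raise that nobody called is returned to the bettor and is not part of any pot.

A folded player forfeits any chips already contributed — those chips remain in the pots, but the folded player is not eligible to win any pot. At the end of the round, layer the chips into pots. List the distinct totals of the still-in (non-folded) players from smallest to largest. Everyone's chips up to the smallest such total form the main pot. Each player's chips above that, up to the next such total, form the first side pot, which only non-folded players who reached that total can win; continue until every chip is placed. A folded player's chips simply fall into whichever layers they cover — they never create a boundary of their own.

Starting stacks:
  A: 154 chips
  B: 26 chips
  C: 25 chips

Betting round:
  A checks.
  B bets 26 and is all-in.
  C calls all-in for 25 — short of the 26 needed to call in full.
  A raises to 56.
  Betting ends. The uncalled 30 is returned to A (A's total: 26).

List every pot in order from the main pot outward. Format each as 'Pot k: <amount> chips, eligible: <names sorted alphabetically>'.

Contributions (after 30 returned to A): A=26, B=26, C=25
Pot levels (distinct totals of non-folded players): 25, 26
Layer 1-25: 25 each from A, B, C = 25*3 = 75 chips; eligible A, B, C
Layer 26-26: 1 each from A, B = 1*2 = 2 chips; eligible A, B

Pot 1: 75 chips, eligible: A, B, C
Pot 2: 2 chips, eligible: A, B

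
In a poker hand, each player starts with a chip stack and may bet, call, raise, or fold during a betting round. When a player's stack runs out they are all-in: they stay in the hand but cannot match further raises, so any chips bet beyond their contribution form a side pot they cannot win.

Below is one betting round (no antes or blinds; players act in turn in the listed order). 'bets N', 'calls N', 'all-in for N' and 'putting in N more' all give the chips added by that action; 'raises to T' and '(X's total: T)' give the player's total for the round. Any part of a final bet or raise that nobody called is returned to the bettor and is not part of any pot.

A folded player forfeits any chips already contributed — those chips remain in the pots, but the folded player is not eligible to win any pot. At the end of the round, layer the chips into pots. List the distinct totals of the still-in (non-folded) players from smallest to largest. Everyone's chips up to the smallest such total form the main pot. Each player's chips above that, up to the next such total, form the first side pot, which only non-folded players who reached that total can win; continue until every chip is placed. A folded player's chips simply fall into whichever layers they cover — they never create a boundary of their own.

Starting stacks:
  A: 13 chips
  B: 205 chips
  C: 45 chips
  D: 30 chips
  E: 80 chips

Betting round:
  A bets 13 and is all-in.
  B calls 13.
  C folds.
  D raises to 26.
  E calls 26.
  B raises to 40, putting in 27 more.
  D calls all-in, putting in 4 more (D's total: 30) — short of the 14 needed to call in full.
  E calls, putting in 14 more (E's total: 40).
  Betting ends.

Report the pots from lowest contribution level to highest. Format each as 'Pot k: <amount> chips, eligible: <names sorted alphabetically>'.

Pot 1: 52 chips, eligible: A, B, D, E
Pot 2: 51 chips, eligible: B, D, E
Pot 3: 20 chips, eligible: B, E

Derivation:
Contributions: A=13, B=40, D=30, E=40
Folded: C
Pot levels (distinct totals of non-folded players): 13, 30, 40
Layer 1-13: 13 each from A, B, D, E = 13*4 = 52 chips; eligible A, B, D, E
Layer 14-30: 17 each from B, D, E = 17*3 = 51 chips; eligible B, D, E
Layer 31-40: 10 each from B, E = 10*2 = 20 chips; eligible B, E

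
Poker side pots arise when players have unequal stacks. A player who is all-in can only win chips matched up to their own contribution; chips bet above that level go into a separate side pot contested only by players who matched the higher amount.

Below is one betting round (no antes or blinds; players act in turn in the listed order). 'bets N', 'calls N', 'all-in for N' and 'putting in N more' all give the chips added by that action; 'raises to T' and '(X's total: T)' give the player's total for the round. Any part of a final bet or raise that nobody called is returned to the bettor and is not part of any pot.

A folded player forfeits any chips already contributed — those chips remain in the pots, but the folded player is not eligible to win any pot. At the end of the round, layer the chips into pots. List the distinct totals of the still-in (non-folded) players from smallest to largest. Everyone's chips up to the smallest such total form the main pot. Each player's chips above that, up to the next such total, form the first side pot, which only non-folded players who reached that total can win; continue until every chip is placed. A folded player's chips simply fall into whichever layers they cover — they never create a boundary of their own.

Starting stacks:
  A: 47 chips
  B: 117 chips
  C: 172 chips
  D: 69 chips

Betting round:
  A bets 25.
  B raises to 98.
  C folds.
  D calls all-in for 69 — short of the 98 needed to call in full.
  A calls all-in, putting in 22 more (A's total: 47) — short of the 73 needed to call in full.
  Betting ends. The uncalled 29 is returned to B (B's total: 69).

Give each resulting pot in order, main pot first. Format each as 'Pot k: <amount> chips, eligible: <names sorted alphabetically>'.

Pot 1: 141 chips, eligible: A, B, D
Pot 2: 44 chips, eligible: B, D

Derivation:
Contributions (after 29 returned to B): A=47, B=69, D=69
Folded: C
Pot levels (distinct totals of non-folded players): 47, 69
Layer 1-47: 47 each from A, B, D = 47*3 = 141 chips; eligible A, B, D
Layer 48-69: 22 each from B, D = 22*2 = 44 chips; eligible B, D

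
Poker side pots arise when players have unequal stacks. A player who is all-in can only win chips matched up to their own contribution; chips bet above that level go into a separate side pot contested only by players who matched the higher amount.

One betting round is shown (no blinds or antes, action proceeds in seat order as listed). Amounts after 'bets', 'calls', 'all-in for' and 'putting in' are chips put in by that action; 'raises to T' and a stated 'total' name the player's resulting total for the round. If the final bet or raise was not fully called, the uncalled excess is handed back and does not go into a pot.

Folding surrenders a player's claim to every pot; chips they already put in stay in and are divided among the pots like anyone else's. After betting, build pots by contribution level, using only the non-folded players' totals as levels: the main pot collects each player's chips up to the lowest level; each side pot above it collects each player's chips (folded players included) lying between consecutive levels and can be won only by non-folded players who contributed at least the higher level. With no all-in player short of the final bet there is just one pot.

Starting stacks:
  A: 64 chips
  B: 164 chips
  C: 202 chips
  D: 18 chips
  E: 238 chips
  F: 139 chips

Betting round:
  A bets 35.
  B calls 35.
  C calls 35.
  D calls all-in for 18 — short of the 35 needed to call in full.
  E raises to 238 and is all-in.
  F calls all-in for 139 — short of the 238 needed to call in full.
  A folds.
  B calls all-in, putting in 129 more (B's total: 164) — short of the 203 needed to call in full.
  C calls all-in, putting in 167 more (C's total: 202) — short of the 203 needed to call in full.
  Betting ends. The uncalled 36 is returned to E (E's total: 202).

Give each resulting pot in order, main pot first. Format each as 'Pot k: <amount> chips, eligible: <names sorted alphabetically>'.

Contributions (after 36 returned to E): A=35, B=164, C=202, D=18, E=202, F=139
Folded: A
Pot levels (distinct totals of non-folded players): 18, 139, 164, 202
Layer 1-18: 18 each from A, B, C, D, E, F = 18*6 = 108 chips; eligible B, C, D, E, F
Layer 19-139: A 17 + B 121 + C 121 + E 121 + F 121 = 501 chips; eligible B, C, E, F
Layer 140-164: 25 each from B, C, E = 25*3 = 75 chips; eligible B, C, E
Layer 165-202: 38 each from C, E = 38*2 = 76 chips; eligible C, E

Pot 1: 108 chips, eligible: B, C, D, E, F
Pot 2: 501 chips, eligible: B, C, E, F
Pot 3: 75 chips, eligible: B, C, E
Pot 4: 76 chips, eligible: C, E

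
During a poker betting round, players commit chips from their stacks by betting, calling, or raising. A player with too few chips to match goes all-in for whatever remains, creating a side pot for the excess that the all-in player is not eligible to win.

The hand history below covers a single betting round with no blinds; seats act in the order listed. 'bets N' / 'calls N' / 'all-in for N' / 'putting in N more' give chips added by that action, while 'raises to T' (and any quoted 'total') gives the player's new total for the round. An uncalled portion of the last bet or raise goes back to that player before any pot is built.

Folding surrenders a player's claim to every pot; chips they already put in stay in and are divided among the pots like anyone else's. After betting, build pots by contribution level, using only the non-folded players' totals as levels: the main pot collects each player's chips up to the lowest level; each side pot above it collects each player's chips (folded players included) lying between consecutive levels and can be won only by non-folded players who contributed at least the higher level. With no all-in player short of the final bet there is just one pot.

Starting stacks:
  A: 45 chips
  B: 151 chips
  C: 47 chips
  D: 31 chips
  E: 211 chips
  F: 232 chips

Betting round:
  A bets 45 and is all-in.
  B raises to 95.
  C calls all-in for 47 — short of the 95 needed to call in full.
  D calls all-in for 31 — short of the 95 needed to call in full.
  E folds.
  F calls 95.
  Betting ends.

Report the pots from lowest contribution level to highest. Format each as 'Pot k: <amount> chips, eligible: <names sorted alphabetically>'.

Contributions: A=45, B=95, C=47, D=31, F=95
Folded: E
Pot levels (distinct totals of non-folded players): 31, 45, 47, 95
Layer 1-31: 31 each from A, B, C, D, F = 31*5 = 155 chips; eligible A, B, C, D, F
Layer 32-45: 14 each from A, B, C, F = 14*4 = 56 chips; eligible A, B, C, F
Layer 46-47: 2 each from B, C, F = 2*3 = 6 chips; eligible B, C, F
Layer 48-95: 48 each from B, F = 48*2 = 96 chips; eligible B, F

Pot 1: 155 chips, eligible: A, B, C, D, F
Pot 2: 56 chips, eligible: A, B, C, F
Pot 3: 6 chips, eligible: B, C, F
Pot 4: 96 chips, eligible: B, F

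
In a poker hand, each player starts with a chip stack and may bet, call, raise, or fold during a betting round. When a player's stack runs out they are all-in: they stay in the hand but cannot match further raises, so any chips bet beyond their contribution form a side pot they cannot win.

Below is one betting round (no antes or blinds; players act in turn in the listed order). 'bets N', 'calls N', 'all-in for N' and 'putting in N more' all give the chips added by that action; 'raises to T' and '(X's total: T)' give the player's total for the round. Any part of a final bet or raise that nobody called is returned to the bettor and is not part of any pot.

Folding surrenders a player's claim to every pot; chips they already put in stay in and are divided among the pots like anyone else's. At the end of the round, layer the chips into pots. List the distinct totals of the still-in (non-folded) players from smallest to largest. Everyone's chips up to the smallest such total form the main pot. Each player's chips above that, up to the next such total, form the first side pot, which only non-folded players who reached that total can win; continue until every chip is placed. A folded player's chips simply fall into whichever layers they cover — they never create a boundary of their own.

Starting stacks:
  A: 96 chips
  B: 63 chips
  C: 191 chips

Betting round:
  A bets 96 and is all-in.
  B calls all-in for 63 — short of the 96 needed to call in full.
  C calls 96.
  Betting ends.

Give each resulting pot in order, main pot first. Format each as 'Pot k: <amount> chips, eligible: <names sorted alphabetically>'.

Contributions: A=96, B=63, C=96
Pot levels (distinct totals of non-folded players): 63, 96
Layer 1-63: 63 each from A, B, C = 63*3 = 189 chips; eligible A, B, C
Layer 64-96: 33 each from A, C = 33*2 = 66 chips; eligible A, C

Pot 1: 189 chips, eligible: A, B, C
Pot 2: 66 chips, eligible: A, C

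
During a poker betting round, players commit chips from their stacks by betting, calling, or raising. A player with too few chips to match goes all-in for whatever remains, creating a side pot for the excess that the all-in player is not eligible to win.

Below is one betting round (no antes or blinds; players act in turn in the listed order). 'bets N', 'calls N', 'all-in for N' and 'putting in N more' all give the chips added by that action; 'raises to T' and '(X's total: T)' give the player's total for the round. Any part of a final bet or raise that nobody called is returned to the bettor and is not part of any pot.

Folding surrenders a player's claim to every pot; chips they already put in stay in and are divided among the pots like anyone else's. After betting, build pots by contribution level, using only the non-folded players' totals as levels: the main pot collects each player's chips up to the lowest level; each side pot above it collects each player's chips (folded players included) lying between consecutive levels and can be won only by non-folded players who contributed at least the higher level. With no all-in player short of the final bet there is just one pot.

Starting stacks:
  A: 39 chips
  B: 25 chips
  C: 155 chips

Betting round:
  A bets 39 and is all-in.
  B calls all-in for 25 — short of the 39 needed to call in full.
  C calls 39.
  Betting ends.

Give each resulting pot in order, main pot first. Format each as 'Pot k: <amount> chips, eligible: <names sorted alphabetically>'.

Contributions: A=39, B=25, C=39
Pot levels (distinct totals of non-folded players): 25, 39
Layer 1-25: 25 each from A, B, C = 25*3 = 75 chips; eligible A, B, C
Layer 26-39: 14 each from A, C = 14*2 = 28 chips; eligible A, C

Pot 1: 75 chips, eligible: A, B, C
Pot 2: 28 chips, eligible: A, C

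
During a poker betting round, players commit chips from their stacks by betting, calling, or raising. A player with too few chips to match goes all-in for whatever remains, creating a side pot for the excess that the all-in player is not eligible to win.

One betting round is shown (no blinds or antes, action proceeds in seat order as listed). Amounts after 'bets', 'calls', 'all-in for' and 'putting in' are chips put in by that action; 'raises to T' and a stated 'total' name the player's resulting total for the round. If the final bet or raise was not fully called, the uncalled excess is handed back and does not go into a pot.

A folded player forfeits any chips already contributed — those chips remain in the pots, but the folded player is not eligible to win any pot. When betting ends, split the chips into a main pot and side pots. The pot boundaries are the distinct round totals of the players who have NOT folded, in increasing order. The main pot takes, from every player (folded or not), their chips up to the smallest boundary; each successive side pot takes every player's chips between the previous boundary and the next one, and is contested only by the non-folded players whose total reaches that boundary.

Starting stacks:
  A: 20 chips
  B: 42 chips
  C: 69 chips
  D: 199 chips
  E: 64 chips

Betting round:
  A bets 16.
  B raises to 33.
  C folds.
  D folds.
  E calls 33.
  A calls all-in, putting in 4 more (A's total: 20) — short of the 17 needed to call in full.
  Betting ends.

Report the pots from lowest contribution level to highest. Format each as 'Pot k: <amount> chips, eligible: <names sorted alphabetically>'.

Pot 1: 60 chips, eligible: A, B, E
Pot 2: 26 chips, eligible: B, E

Derivation:
Contributions: A=20, B=33, E=33
Folded: C, D
Pot levels (distinct totals of non-folded players): 20, 33
Layer 1-20: 20 each from A, B, E = 20*3 = 60 chips; eligible A, B, E
Layer 21-33: 13 each from B, E = 13*2 = 26 chips; eligible B, E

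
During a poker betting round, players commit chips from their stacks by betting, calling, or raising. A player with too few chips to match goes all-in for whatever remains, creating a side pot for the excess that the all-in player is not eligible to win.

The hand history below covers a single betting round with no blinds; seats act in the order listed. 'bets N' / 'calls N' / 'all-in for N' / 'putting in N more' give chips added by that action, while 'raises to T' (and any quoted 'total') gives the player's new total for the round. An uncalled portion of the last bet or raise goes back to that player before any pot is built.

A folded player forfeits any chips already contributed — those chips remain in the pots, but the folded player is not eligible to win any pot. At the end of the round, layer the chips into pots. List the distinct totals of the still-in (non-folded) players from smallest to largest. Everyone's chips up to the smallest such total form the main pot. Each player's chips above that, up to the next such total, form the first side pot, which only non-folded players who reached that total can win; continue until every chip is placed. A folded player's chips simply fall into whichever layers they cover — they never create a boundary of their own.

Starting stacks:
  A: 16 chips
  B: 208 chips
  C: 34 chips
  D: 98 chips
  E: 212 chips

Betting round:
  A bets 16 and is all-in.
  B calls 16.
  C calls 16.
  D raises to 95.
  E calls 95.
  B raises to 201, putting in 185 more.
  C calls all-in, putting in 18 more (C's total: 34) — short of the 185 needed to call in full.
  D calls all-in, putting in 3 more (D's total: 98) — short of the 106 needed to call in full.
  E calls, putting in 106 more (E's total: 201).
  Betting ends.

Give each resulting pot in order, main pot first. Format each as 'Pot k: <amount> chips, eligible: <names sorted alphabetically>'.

Contributions: A=16, B=201, C=34, D=98, E=201
Pot levels (distinct totals of non-folded players): 16, 34, 98, 201
Layer 1-16: 16 each from A, B, C, D, E = 16*5 = 80 chips; eligible A, B, C, D, E
Layer 17-34: 18 each from B, C, D, E = 18*4 = 72 chips; eligible B, C, D, E
Layer 35-98: 64 each from B, D, E = 64*3 = 192 chips; eligible B, D, E
Layer 99-201: 103 each from B, E = 103*2 = 206 chips; eligible B, E

Pot 1: 80 chips, eligible: A, B, C, D, E
Pot 2: 72 chips, eligible: B, C, D, E
Pot 3: 192 chips, eligible: B, D, E
Pot 4: 206 chips, eligible: B, E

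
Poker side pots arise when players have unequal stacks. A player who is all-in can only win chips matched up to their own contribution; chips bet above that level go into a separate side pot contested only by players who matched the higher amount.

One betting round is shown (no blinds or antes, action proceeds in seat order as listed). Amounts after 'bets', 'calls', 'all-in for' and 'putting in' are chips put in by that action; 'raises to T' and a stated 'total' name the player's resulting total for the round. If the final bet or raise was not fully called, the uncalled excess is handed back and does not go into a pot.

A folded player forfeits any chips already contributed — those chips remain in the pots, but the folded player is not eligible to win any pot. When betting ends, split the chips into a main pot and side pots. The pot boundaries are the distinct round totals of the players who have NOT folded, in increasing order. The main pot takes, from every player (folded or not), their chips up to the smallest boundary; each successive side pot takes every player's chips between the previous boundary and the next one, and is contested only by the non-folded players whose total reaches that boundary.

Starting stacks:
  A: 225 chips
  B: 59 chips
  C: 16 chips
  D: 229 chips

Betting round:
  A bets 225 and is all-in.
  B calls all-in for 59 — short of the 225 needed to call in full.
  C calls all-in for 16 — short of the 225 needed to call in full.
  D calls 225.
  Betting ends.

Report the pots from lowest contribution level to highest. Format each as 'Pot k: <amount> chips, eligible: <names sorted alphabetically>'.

Pot 1: 64 chips, eligible: A, B, C, D
Pot 2: 129 chips, eligible: A, B, D
Pot 3: 332 chips, eligible: A, D

Derivation:
Contributions: A=225, B=59, C=16, D=225
Pot levels (distinct totals of non-folded players): 16, 59, 225
Layer 1-16: 16 each from A, B, C, D = 16*4 = 64 chips; eligible A, B, C, D
Layer 17-59: 43 each from A, B, D = 43*3 = 129 chips; eligible A, B, D
Layer 60-225: 166 each from A, D = 166*2 = 332 chips; eligible A, D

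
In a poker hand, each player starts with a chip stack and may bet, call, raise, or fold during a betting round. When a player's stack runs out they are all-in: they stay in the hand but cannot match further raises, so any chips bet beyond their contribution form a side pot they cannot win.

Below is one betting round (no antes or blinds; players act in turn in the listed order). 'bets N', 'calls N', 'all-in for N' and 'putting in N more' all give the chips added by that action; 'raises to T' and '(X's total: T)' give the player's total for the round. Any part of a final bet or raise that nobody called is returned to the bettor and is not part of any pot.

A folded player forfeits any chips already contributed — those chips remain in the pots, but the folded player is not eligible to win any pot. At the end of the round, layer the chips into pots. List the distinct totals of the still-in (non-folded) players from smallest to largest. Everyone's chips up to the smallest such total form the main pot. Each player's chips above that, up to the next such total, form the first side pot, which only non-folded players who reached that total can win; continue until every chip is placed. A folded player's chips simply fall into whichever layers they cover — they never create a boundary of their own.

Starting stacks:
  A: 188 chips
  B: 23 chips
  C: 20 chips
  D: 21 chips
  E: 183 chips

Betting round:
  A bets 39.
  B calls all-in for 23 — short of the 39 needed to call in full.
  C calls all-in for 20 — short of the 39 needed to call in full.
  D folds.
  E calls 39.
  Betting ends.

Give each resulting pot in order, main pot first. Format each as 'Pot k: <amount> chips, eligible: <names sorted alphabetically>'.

Pot 1: 80 chips, eligible: A, B, C, E
Pot 2: 9 chips, eligible: A, B, E
Pot 3: 32 chips, eligible: A, E

Derivation:
Contributions: A=39, B=23, C=20, E=39
Folded: D
Pot levels (distinct totals of non-folded players): 20, 23, 39
Layer 1-20: 20 each from A, B, C, E = 20*4 = 80 chips; eligible A, B, C, E
Layer 21-23: 3 each from A, B, E = 3*3 = 9 chips; eligible A, B, E
Layer 24-39: 16 each from A, E = 16*2 = 32 chips; eligible A, E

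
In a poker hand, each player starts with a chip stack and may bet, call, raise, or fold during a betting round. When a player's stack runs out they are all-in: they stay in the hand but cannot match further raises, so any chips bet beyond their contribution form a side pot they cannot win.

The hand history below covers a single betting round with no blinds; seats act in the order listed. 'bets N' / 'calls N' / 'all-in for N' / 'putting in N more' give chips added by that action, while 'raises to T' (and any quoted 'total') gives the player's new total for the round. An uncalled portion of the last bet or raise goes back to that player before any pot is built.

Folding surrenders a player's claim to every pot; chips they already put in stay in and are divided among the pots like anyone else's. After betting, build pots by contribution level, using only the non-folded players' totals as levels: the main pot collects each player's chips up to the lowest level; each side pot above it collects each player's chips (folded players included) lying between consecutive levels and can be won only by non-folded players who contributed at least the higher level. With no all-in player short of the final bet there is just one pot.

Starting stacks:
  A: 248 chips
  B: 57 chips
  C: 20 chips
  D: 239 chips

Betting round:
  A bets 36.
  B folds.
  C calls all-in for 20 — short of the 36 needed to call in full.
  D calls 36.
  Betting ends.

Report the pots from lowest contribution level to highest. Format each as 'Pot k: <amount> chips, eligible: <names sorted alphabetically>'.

Contributions: A=36, C=20, D=36
Folded: B
Pot levels (distinct totals of non-folded players): 20, 36
Layer 1-20: 20 each from A, C, D = 20*3 = 60 chips; eligible A, C, D
Layer 21-36: 16 each from A, D = 16*2 = 32 chips; eligible A, D

Pot 1: 60 chips, eligible: A, C, D
Pot 2: 32 chips, eligible: A, D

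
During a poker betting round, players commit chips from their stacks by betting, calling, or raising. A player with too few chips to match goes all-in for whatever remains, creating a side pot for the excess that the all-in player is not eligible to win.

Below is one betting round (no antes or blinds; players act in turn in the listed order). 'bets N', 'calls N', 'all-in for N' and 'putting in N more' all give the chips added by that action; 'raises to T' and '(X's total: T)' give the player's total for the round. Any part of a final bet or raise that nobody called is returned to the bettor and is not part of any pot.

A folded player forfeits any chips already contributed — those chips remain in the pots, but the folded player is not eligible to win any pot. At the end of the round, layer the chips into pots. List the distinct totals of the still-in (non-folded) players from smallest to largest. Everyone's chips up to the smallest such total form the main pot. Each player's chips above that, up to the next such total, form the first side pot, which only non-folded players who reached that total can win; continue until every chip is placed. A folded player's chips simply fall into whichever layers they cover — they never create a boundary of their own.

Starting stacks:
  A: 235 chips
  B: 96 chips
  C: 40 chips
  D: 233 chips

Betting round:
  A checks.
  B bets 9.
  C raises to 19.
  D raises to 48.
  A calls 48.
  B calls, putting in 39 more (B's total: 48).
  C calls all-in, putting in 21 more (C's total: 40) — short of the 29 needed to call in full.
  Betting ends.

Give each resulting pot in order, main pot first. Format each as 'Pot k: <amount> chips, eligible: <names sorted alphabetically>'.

Contributions: A=48, B=48, C=40, D=48
Pot levels (distinct totals of non-folded players): 40, 48
Layer 1-40: 40 each from A, B, C, D = 40*4 = 160 chips; eligible A, B, C, D
Layer 41-48: 8 each from A, B, D = 8*3 = 24 chips; eligible A, B, D

Pot 1: 160 chips, eligible: A, B, C, D
Pot 2: 24 chips, eligible: A, B, D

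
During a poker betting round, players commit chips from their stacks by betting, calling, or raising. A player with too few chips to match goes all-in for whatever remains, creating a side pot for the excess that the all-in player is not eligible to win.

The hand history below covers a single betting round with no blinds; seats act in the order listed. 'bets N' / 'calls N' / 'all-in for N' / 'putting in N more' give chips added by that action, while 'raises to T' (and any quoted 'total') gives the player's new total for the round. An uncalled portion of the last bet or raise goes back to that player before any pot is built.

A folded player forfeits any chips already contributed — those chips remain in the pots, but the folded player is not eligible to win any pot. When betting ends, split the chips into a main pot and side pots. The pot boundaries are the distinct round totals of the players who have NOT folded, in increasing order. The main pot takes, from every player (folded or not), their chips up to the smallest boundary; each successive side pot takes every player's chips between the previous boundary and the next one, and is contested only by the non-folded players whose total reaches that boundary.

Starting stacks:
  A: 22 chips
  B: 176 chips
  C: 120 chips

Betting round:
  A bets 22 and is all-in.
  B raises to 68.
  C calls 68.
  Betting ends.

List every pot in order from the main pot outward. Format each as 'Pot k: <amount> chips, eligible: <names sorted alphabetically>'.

Pot 1: 66 chips, eligible: A, B, C
Pot 2: 92 chips, eligible: B, C

Derivation:
Contributions: A=22, B=68, C=68
Pot levels (distinct totals of non-folded players): 22, 68
Layer 1-22: 22 each from A, B, C = 22*3 = 66 chips; eligible A, B, C
Layer 23-68: 46 each from B, C = 46*2 = 92 chips; eligible B, C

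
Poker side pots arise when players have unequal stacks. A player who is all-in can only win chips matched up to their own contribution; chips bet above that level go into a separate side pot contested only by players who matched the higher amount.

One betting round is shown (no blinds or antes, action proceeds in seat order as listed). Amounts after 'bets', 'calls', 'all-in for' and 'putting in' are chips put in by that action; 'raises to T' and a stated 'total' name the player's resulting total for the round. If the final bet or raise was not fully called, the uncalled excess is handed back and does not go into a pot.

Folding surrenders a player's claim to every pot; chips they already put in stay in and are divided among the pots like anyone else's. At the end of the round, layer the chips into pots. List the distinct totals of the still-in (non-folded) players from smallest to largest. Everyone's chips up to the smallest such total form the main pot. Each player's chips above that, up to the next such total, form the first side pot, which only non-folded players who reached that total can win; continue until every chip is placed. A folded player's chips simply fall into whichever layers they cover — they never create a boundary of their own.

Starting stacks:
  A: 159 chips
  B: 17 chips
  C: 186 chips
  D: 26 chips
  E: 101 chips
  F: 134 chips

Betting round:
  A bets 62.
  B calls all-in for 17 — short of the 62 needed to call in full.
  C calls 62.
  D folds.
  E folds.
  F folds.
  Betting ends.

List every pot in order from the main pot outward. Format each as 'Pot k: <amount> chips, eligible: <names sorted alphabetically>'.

Pot 1: 51 chips, eligible: A, B, C
Pot 2: 90 chips, eligible: A, C

Derivation:
Contributions: A=62, B=17, C=62
Folded: D, E, F
Pot levels (distinct totals of non-folded players): 17, 62
Layer 1-17: 17 each from A, B, C = 17*3 = 51 chips; eligible A, B, C
Layer 18-62: 45 each from A, C = 45*2 = 90 chips; eligible A, C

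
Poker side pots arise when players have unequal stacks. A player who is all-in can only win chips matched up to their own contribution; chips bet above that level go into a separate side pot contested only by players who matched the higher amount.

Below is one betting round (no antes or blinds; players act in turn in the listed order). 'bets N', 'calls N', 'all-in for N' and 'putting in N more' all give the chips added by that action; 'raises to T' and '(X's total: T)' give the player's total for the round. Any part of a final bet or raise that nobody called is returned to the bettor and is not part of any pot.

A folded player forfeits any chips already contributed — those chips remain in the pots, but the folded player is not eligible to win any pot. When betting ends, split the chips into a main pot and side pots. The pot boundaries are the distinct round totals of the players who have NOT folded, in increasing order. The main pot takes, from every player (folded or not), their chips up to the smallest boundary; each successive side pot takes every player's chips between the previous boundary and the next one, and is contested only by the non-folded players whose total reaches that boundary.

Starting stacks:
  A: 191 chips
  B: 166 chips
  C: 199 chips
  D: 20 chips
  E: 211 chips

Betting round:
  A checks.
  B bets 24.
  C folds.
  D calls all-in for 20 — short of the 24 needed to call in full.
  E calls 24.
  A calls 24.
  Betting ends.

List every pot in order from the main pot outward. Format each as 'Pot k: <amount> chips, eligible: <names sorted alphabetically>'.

Pot 1: 80 chips, eligible: A, B, D, E
Pot 2: 12 chips, eligible: A, B, E

Derivation:
Contributions: A=24, B=24, D=20, E=24
Folded: C
Pot levels (distinct totals of non-folded players): 20, 24
Layer 1-20: 20 each from A, B, D, E = 20*4 = 80 chips; eligible A, B, D, E
Layer 21-24: 4 each from A, B, E = 4*3 = 12 chips; eligible A, B, E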